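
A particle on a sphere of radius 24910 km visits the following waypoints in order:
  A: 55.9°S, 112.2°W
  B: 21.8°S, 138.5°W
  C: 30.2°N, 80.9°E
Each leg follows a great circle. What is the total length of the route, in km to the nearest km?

Leg A→B: central angle 0.6854 rad, distance 17072.9 km.
Leg B→C: central angle 2.5097 rad, distance 62516.1 km.
Total: 17072.9 + 62516.1 ≈ 79589 km.

79589 km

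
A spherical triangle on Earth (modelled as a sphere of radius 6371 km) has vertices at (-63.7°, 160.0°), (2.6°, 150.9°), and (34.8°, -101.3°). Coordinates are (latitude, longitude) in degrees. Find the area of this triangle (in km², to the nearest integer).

Side lengths (central angles): a = 1.7976, b = 2.1733, c = 1.1632 rad; semiperimeter s = 2.5670.
By l'Huilier's theorem, tan(E/4) = √[tan(s/2) tan((s−a)/2) tan((s−b)/2) tan((s−c)/2)], giving spherical excess E = 1.7926 rad.
Area = E·R² = 1.7926 × (6371)² ≈ 72762713 km².

72762713 km²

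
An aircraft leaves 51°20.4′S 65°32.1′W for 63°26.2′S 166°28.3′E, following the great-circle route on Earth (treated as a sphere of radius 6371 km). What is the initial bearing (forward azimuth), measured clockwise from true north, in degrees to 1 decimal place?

Δλ = -127.993° = -2.2339 rad.
y = sin Δλ · cos φ₂ = (-0.7881)(0.4472) = -0.3524
x = cos φ₁ sin φ₂ − sin φ₁ cos φ₂ cos Δλ = (0.6247)(-0.8944) − (-0.7809)(0.4472)(-0.6156) = -0.7737
θ = atan2(y, x) = -155.51°; adding 360° gives 204.5°.

204.5°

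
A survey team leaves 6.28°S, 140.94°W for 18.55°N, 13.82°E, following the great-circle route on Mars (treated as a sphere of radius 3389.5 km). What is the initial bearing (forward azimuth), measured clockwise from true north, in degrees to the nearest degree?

61°

Δλ = 154.760° = 2.7011 rad.
y = sin Δλ · cos φ₂ = (0.4264)(0.9480) = 0.4043
x = cos φ₁ sin φ₂ − sin φ₁ cos φ₂ cos Δλ = (0.9940)(0.3181) − (-0.1094)(0.9480)(-0.9045) = 0.2224
θ = atan2(y, x) = 61.18°, so the bearing is 61°.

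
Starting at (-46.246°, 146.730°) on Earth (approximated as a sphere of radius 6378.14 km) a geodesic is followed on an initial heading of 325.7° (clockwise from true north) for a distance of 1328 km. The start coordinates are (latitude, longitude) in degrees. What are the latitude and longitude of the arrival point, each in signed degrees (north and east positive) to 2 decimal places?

Angular distance δ = d/R = 1328/6378.14 = 0.20821 rad; initial bearing θ = 5.6845 rad.
sin φ₂ = sin φ₁ cos δ + cos φ₁ sin δ cos θ = (-0.7223)(0.9784) + (0.6916)(0.2067)(0.8261) = -0.5886, so φ₂ = -36.06°.
Δλ = atan2(sin θ sin δ cos φ₁, cos δ − sin φ₁ sin φ₂) = atan2(-0.0806, 0.5532) = -8.285°.
λ₂ = 146.730° − 8.285° = 138.45°.

-36.06°, 138.45°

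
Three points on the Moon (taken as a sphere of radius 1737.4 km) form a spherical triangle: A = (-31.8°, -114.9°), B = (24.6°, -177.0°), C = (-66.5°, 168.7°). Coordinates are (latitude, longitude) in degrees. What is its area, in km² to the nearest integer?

2721400 km²

Side lengths (central angles): a = 1.6012, b = 0.9729, c = 1.4281 rad; semiperimeter s = 2.0011.
By l'Huilier's theorem, tan(E/4) = √[tan(s/2) tan((s−a)/2) tan((s−b)/2) tan((s−c)/2)], giving spherical excess E = 0.9016 rad.
Area = E·R² = 0.9016 × (1737.4)² ≈ 2721400 km².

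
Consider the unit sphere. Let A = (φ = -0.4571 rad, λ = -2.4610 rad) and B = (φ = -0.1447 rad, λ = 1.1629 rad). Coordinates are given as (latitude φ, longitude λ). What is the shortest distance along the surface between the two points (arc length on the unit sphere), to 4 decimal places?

Let φ₁ = -0.4571 rad, φ₂ = -0.1447 rad, and Δλ = -2.6593 rad.
Haversine: a = sin²(Δφ/2) + cos φ₁ cos φ₂ sin²(Δλ/2) = 0.0242 + (0.8973)(0.9895)(0.9430) = 0.86151.
Central angle c = 2·arcsin(√a) = 2.37897 rad.
On the unit sphere the arc length equals the central angle: 2.3790.

2.3790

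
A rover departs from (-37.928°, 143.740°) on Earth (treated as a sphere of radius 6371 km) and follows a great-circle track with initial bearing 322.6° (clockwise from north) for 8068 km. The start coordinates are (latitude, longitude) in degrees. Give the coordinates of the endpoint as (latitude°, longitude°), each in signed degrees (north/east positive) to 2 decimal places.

24.43°, 104.21°

Angular distance δ = d/R = 8068/6371 = 1.26636 rad; initial bearing θ = 5.6304 rad.
sin φ₂ = sin φ₁ cos δ + cos φ₁ sin δ cos θ = (-0.6147)(0.2998) + (0.7888)(0.9540)(0.7944) = 0.4136, so φ₂ = 24.43°.
Δλ = atan2(sin θ sin δ cos φ₁, cos δ − sin φ₁ sin φ₂) = atan2(-0.4571, 0.5540) = -39.525°.
λ₂ = 143.740° − 39.525° = 104.21°.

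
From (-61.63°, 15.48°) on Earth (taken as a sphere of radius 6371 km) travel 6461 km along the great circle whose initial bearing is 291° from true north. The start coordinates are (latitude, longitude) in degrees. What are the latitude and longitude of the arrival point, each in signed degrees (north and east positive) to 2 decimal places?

-18.68°, -41.32°

Angular distance δ = d/R = 6461/6371 = 1.01413 rad; initial bearing θ = 5.0789 rad.
sin φ₂ = sin φ₁ cos δ + cos φ₁ sin δ cos θ = (-0.8799)(0.5284) + (0.4752)(0.8490)(0.3584) = -0.3203, so φ₂ = -18.68°.
Δλ = atan2(sin θ sin δ cos φ₁, cos δ − sin φ₁ sin φ₂) = atan2(-0.3766, 0.2465) = -56.795°.
λ₂ = 15.480° − 56.795° = -41.32°.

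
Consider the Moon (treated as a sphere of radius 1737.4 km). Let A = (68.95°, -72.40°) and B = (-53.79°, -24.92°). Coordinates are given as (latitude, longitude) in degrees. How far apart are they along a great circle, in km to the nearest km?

3868 km

Let φ₁ = 1.2034 rad, φ₂ = -0.9388 rad, and Δλ = 0.8287 rad.
cos c = sin φ₁ sin φ₂ + cos φ₁ cos φ₂ cos Δλ = (0.9333)(-0.8069) + (0.3592)(0.5907)(0.6758) = -0.60961,
so c = arccos(-0.60961) = 2.22636 rad.
Distance = R·c = 1737.4 × 2.2264 ≈ 3868 km.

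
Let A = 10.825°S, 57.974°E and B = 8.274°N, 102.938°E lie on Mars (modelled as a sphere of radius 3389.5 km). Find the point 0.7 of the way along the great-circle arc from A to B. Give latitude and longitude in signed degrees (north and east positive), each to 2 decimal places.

Central angle δ = 0.8490 rad. Interpolating on the sphere with fraction f = 0.7:
P = [sin((1−f)δ)·A + sin(fδ)·B] / sin δ = 0.3357·A + 0.7460·B in Cartesian coordinates,
giving P = (0.0096, 0.9990, 0.0443), i.e. latitude 2.54°, longitude 89.45°.

2.54°, 89.45°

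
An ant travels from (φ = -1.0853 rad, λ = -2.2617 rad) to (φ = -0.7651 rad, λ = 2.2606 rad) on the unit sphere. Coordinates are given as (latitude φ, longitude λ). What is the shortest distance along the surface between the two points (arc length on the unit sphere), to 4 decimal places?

0.9897

With latitudes φ₁ = -62.183°, φ₂ = -43.837° and longitude difference Δλ = -100.891°:
cos c = sin φ₁ sin φ₂ + cos φ₁ cos φ₂ cos Δλ = (-0.8844)(-0.6926) + (0.4666)(0.7213)(-0.1889) = 0.54897,
so c = arccos(0.54897) = 0.98966 rad.
On the unit sphere the arc length equals the central angle: 0.9897.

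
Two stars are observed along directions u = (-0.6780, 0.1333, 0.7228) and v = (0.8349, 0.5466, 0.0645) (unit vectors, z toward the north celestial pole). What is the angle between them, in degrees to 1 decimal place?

u·v = -0.4466; |u| = 0.9999, |v| = 1.0000.
cos θ = (u·v)/(|u||v|) = -0.4466, so θ = 116.5°.

116.5°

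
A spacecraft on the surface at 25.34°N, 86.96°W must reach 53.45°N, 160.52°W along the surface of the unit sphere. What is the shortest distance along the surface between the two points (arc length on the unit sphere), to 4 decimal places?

Let φ₁ = 0.4423 rad, φ₂ = 0.9329 rad, and Δλ = -1.2839 rad.
cos c = sin φ₁ sin φ₂ + cos φ₁ cos φ₂ cos Δλ = (0.4280)(0.8033) + (0.9038)(0.5955)(0.2830) = 0.49614,
so c = arccos(0.49614) = 1.05165 rad.
On the unit sphere the arc length equals the central angle: 1.0516.

1.0516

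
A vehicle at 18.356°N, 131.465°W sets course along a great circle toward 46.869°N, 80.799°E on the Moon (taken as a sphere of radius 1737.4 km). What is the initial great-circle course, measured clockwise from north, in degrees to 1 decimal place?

With φ₁ = 0.3204, φ₂ = 0.8180, Δλ = -2.5785 rad, the forward-azimuth formula gives
θ = atan2( sin Δλ cos φ₂ , cos φ₁ sin φ₂ − sin φ₁ cos φ₂ cos Δλ ) = atan2(-0.3650, 0.8747) = -22.65°.
Adding 360° brings this into [0°, 360°): 337.4°.

337.4°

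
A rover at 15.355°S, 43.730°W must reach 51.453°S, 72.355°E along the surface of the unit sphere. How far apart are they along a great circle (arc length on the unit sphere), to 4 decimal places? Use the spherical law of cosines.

1.6280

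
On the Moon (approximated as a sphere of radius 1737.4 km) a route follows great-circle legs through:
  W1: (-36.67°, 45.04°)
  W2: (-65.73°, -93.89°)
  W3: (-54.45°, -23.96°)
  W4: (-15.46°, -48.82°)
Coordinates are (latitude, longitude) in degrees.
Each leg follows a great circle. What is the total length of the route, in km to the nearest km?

4574 km

Leg W1→W2: central angle 1.2704 rad, distance 2207.2 km.
Leg W2→W3: central angle 0.6029 rad, distance 1047.4 km.
Leg W3→W4: central angle 0.7593 rad, distance 1319.2 km.
Total: 2207.2 + 1047.4 + 1319.2 ≈ 4574 km.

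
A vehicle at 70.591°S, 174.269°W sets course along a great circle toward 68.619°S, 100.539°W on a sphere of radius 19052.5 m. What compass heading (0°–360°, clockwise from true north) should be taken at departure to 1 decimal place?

121.3°

Δλ = 73.730° = 1.2868 rad.
y = sin Δλ · cos φ₂ = (0.9600)(0.3646) = 0.3500
x = cos φ₁ sin φ₂ − sin φ₁ cos φ₂ cos Δλ = (0.3323)(-0.9312) − (-0.9432)(0.3646)(0.2802) = -0.2131
θ = atan2(y, x) = 121.34°, so the bearing is 121.3°.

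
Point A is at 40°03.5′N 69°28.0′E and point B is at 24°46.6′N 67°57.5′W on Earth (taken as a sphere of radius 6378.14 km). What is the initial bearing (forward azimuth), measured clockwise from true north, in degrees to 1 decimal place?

320.7°

Δλ = -137.425° = -2.3985 rad.
y = sin Δλ · cos φ₂ = (-0.6766)(0.9079) = -0.6143
x = cos φ₁ sin φ₂ − sin φ₁ cos φ₂ cos Δλ = (0.7654)(0.4191) − (0.6436)(0.9079)(-0.7364) = 0.7511
θ = atan2(y, x) = -39.28°; adding 360° gives 320.7°.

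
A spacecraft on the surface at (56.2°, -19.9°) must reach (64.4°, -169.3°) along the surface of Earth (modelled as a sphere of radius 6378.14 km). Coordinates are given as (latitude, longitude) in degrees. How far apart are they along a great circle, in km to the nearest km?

In radians: φ₁ = 0.9809, φ₂ = 1.1240, Δλ = -149.400° = -2.6075 rad.
Haversine: a = sin²(Δφ/2) + cos φ₁ cos φ₂ sin²(Δλ/2) = 0.0051 + (0.5563)(0.4321)(0.9304) = 0.22874.
Central angle c = 2·arcsin(√a) = 0.99737 rad.
Distance = R·c = 6378.14 × 0.9974 ≈ 6361 km.

6361 km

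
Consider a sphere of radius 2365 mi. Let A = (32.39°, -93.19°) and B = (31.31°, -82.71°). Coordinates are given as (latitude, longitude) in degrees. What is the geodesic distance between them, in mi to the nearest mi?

370 mi

Let φ₁ = 0.5653 rad, φ₂ = 0.5465 rad, and Δλ = 0.1829 rad.
Haversine: a = sin²(Δφ/2) + cos φ₁ cos φ₂ sin²(Δλ/2) = 0.0001 + (0.8444)(0.8544)(0.0083) = 0.00611.
Central angle c = 2·arcsin(√a) = 0.15644 rad.
Distance = R·c = 2365 × 0.1564 ≈ 370 mi.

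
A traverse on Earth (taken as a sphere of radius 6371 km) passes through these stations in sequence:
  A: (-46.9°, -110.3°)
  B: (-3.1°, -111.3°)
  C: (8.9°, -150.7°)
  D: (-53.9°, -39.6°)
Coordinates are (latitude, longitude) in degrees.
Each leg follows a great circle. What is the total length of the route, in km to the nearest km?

21619 km

Leg A→B: central angle 0.7646 rad, distance 4871.3 km.
Leg B→C: central angle 0.7167 rad, distance 4566.4 km.
Leg C→D: central angle 1.9119 rad, distance 12180.9 km.
Total: 4871.3 + 4566.4 + 12180.9 ≈ 21619 km.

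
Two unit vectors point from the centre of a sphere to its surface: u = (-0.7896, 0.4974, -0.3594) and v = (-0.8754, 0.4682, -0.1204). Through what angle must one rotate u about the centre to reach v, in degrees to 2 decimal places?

14.69°

u·v = 0.9674; |u| = 1.0000, |v| = 1.0000.
cos θ = (u·v)/(|u||v|) = 0.9673, so θ = 14.69°.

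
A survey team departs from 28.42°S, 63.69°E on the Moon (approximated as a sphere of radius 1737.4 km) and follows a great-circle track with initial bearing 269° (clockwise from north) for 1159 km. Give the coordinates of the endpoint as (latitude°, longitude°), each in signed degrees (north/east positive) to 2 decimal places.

-22.54°, 21.64°

Angular distance δ = d/R = 1159/1737.4 = 0.66709 rad; initial bearing θ = 4.6949 rad.
sin φ₂ = sin φ₁ cos δ + cos φ₁ sin δ cos θ = (-0.4759)(0.7856) + (0.8795)(0.6187)(-0.0175) = -0.3834, so φ₂ = -22.54°.
Δλ = atan2(sin θ sin δ cos φ₁, cos δ − sin φ₁ sin φ₂) = atan2(-0.5441, 0.6032) = -42.051°.
λ₂ = 63.690° − 42.051° = 21.64°.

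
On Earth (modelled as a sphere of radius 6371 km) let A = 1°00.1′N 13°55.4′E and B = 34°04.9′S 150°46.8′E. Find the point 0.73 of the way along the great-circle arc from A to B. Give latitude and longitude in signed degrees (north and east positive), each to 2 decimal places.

The central angle between A and B is δ = 2.2319 rad.
With f = 0.73, the slerp weights are sin((1−f)δ)/sin δ = 0.7181 and sin(fδ)/sin δ = 1.2648.
Weighted sum of the unit vectors: (0.7181)·(0.9705,0.2406,0.0175) + (1.2648)·(-0.7228,0.4043,-0.5604) = (-0.2173, 0.6842, -0.6962).
Converting back: φ = atan2(z, √(x²+y²)) = -44.12°, λ = atan2(y, x) = 107.62°.

-44.12°, 107.62°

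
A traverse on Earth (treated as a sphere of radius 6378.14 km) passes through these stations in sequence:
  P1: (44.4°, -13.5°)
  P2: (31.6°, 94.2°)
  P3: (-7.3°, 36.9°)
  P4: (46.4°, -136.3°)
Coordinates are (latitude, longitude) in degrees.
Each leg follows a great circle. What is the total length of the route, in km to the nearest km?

31955 km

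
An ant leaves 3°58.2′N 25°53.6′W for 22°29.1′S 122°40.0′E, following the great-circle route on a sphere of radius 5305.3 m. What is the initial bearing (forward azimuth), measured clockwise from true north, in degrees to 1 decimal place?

124.2°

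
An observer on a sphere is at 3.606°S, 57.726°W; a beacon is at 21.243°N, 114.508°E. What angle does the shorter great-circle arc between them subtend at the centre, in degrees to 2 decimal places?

With latitudes φ₁ = -3.606°, φ₂ = 21.243° and longitude difference Δλ = 172.234°:
Haversine: a = sin²(Δφ/2) + cos φ₁ cos φ₂ sin²(Δλ/2) = 0.0463 + (0.9980)(0.9321)(0.9954) = 0.97223.
Central angle c = 2·arcsin(√a) = 2.80675 rad.
So the angular separation is 160.82°.

160.82°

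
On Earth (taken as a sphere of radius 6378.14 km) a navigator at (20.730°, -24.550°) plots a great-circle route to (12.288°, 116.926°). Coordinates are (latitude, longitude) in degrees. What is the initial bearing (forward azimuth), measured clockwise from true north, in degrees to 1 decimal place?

With φ₁ = 0.3618, φ₂ = 0.2145, Δλ = 2.4692 rad, the forward-azimuth formula gives
θ = atan2( sin Δλ cos φ₂ , cos φ₁ sin φ₂ − sin φ₁ cos φ₂ cos Δλ ) = atan2(0.6086, 0.4696) = 52.34°.
So the initial bearing is 52.3°.

52.3°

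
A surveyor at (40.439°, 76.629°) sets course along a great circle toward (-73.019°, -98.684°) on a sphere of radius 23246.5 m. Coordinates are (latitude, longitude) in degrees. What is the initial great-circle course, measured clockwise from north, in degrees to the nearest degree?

183°

Δλ = -175.313° = -3.0598 rad.
y = sin Δλ · cos φ₂ = (-0.0817)(0.2921) = -0.0239
x = cos φ₁ sin φ₂ − sin φ₁ cos φ₂ cos Δλ = (0.7611)(-0.9564) − (0.6486)(0.2921)(-0.9967) = -0.5391
θ = atan2(y, x) = -177.47°; adding 360° gives 183°.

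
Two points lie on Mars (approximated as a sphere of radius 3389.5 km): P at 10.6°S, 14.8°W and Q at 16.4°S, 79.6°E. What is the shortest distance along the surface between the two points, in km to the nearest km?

In radians: φ₁ = -0.1850, φ₂ = -0.2862, Δλ = 94.400° = 1.6476 rad.
cos c = sin φ₁ sin φ₂ + cos φ₁ cos φ₂ cos Δλ = (-0.1840)(-0.2823) + (0.9829)(0.9593)(-0.0767) = -0.02040,
so c = arccos(-0.02040) = 1.59120 rad.
Distance = R·c = 3389.5 × 1.5912 ≈ 5393 km.

5393 km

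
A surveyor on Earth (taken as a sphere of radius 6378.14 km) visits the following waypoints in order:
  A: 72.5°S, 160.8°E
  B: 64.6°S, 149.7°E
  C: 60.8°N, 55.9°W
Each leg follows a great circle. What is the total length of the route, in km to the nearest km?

19660 km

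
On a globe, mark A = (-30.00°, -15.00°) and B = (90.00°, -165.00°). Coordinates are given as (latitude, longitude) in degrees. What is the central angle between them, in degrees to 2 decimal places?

With latitudes φ₁ = -30.000°, φ₂ = 90.000° and longitude difference Δλ = -150.000°:
cos c = sin φ₁ sin φ₂ + cos φ₁ cos φ₂ cos Δλ = (-0.5000)(1.0000) + (0.8660)(0.0000)(-0.8660) = -0.50000,
so c = arccos(-0.50000) = 2.09440 rad.
So the angular separation is 120.00°.

120.00°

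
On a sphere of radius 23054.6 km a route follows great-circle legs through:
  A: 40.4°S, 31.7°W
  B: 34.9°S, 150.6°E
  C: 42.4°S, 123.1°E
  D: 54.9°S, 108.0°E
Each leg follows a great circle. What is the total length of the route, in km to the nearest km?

Leg A→B: central angle 1.8268 rad, distance 42117.1 km.
Leg B→C: central angle 0.3950 rad, distance 9105.6 km.
Leg C→D: central angle 0.2779 rad, distance 6406.7 km.
Total: 42117.1 + 9105.6 + 6406.7 ≈ 57629 km.

57629 km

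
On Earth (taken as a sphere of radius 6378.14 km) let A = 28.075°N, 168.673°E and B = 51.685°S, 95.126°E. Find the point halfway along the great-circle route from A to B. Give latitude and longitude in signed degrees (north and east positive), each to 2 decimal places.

-14.51°, 139.34°

The central angle between A and B is δ = 1.7868 rad.
With f = 0.5, the slerp weights are sin((1−f)δ)/sin δ = 0.7977 and sin(fδ)/sin δ = 0.7977.
Weighted sum of the unit vectors: (0.7977)·(-0.8651,0.1733,0.4706) + (0.7977)·(-0.0554,0.6175,-0.7846) = (-0.7344, 0.6309, -0.2505).
Converting back: φ = atan2(z, √(x²+y²)) = -14.51°, λ = atan2(y, x) = 139.34°.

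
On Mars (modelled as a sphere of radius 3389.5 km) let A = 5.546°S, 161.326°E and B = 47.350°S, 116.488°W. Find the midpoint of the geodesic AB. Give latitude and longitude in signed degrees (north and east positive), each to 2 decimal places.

Central angle δ = 1.4073 rad. Interpolating on the sphere with fraction f = 0.5:
P = [sin((1−f)δ)·A + sin(fδ)·B] / sin δ = 0.6558·A + 0.6558·B in Cartesian coordinates,
giving P = (-0.8165, -0.1887, -0.5457), i.e. latitude -33.07°, longitude -166.99°.

-33.07°, -166.99°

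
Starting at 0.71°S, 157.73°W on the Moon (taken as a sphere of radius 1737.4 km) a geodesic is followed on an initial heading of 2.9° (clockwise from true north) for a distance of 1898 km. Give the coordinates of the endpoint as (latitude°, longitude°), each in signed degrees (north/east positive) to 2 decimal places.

61.74°, -152.29°

Angular distance δ = d/R = 1898/1737.4 = 1.09244 rad; initial bearing θ = 0.0506 rad.
sin φ₂ = sin φ₁ cos δ + cos φ₁ sin δ cos θ = (-0.0124)(0.4603) + (0.9999)(0.8878)(0.9987) = 0.8808, so φ₂ = 61.74°.
Δλ = atan2(sin θ sin δ cos φ₁, cos δ − sin φ₁ sin φ₂) = atan2(0.0449, 0.4712) = 5.444°.
λ₂ = -157.730° + 5.444° = -152.29°.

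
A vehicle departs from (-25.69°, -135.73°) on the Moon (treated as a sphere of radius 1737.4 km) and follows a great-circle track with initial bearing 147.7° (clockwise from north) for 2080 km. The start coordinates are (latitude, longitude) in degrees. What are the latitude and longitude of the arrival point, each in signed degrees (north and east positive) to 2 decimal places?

-60.16°, -44.32°

Angular distance δ = d/R = 2080/1737.4 = 1.19719 rad; initial bearing θ = 2.5779 rad.
sin φ₂ = sin φ₁ cos δ + cos φ₁ sin δ cos θ = (-0.4335)(0.3650) + (0.9012)(0.9310)(-0.8453) = -0.8674, so φ₂ = -60.16°.
Δλ = atan2(sin θ sin δ cos φ₁, cos δ − sin φ₁ sin φ₂) = atan2(0.4483, -0.0110) = 91.410°.
λ₂ = -135.730° + 91.410° = -44.32°.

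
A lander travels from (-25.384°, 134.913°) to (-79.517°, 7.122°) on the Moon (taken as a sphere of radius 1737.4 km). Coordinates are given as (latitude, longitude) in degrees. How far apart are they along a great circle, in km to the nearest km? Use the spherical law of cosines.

2162 km

With latitudes φ₁ = -25.384°, φ₂ = -79.517° and longitude difference Δλ = -127.791°:
cos c = sin φ₁ sin φ₂ + cos φ₁ cos φ₂ cos Δλ = (-0.4287)(-0.9833) + (0.9035)(0.1819)(-0.6128) = 0.32080,
so c = arccos(0.32080) = 1.24422 rad.
Distance = R·c = 1737.4 × 1.2442 ≈ 2162 km.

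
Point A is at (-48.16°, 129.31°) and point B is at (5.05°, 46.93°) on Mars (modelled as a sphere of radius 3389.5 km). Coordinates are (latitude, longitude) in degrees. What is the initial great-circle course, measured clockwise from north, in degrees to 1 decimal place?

279.0°

Δλ = -82.380° = -1.4378 rad.
y = sin Δλ · cos φ₂ = (-0.9912)(0.9961) = -0.9873
x = cos φ₁ sin φ₂ − sin φ₁ cos φ₂ cos Δλ = (0.6671)(0.0880) − (-0.7450)(0.9961)(0.1326) = 0.1571
θ = atan2(y, x) = -80.96°; adding 360° gives 279.0°.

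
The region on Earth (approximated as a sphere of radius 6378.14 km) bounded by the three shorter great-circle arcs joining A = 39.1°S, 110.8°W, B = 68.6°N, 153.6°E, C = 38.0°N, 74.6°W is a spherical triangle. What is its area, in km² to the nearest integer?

Side lengths (central angles): a = 1.1793, b = 1.4654, c = 2.2330 rad; semiperimeter s = 2.4388.
By l'Huilier's theorem, tan(E/4) = √[tan(s/2) tan((s−a)/2) tan((s−b)/2) tan((s−c)/2)], giving spherical excess E = 1.2737 rad.
Area = E·R² = 1.2737 × (6378.14)² ≈ 51815846 km².

51815846 km²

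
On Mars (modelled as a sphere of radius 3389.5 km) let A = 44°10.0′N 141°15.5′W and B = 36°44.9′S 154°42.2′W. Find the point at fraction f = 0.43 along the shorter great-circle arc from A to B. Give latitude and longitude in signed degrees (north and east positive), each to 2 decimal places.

The central angle between A and B is δ = 1.4282 rad.
With f = 0.43, the slerp weights are sin((1−f)δ)/sin δ = 0.7345 and sin(fδ)/sin δ = 0.5821.
Weighted sum of the unit vectors: (0.7345)·(-0.5595,-0.4489,0.6967) + (0.5821)·(-0.7244,-0.3424,-0.5983) = (-0.8327, -0.5291, 0.1635).
Converting back: φ = atan2(z, √(x²+y²)) = 9.41°, λ = atan2(y, x) = -147.57°.

9.41°, -147.57°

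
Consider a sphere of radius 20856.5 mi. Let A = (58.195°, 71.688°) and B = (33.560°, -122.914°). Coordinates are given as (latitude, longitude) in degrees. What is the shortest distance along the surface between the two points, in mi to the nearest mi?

31826 mi

In radians: φ₁ = 1.0157, φ₂ = 0.5857, Δλ = 165.398° = 2.8867 rad.
cos c = sin φ₁ sin φ₂ + cos φ₁ cos φ₂ cos Δλ = (0.8498)(0.5528) + (0.5270)(0.8333)(-0.9677) = 0.04481,
so c = arccos(0.04481) = 1.52597 rad.
Distance = R·c = 20856.5 × 1.5260 ≈ 31826 mi.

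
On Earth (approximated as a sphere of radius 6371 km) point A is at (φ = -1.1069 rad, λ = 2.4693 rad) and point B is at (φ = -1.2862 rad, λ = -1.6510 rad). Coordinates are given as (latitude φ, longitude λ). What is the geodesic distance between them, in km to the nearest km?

Let φ₁ = -1.1069 rad, φ₂ = -1.2862 rad, and Δλ = 2.1629 rad.
cos c = sin φ₁ sin φ₂ + cos φ₁ cos φ₂ cos Δλ = (-0.8943)(-0.9598) + (0.4474)(0.2808)(-0.5581) = 0.78823,
so c = arccos(0.78823) = 0.66287 rad.
Distance = R·c = 6371 × 0.6629 ≈ 4223 km.

4223 km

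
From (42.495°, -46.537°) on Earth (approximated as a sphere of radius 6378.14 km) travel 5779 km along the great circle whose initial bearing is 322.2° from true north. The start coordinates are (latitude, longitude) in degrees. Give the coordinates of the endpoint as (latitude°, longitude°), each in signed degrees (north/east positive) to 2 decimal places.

61.08°, -132.42°

Angular distance δ = d/R = 5779/6378.14 = 0.90606 rad; initial bearing θ = 5.6235 rad.
sin φ₂ = sin φ₁ cos δ + cos φ₁ sin δ cos θ = (0.6755)(0.6168) + (0.7373)(0.7871)(0.7902) = 0.8753, so φ₂ = 61.08°.
Δλ = atan2(sin θ sin δ cos φ₁, cos δ − sin φ₁ sin φ₂) = atan2(-0.3557, 0.0256) = -85.885°.
λ₂ = -46.537° − 85.885° = -132.42°.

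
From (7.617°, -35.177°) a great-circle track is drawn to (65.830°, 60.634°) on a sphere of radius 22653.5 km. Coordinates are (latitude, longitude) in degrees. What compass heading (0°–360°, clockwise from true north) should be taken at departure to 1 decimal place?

24.1°

With φ₁ = 0.1329, φ₂ = 1.1490, Δλ = 1.6722 rad, the forward-azimuth formula gives
θ = atan2( sin Δλ cos φ₂ , cos φ₁ sin φ₂ − sin φ₁ cos φ₂ cos Δλ ) = atan2(0.4073, 0.9098) = 24.12°.
So the initial bearing is 24.1°.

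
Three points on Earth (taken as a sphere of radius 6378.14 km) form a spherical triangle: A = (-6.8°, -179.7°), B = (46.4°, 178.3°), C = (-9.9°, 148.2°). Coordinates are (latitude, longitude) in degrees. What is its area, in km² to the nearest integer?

Side lengths (central angles): a = 1.0892, b = 0.5567, c = 0.9290 rad; semiperimeter s = 1.2875.
By l'Huilier's theorem, tan(E/4) = √[tan(s/2) tan((s−a)/2) tan((s−b)/2) tan((s−c)/2)], giving spherical excess E = 0.2872 rad.
Area = E·R² = 0.2872 × (6378.14)² ≈ 11683023 km².

11683023 km²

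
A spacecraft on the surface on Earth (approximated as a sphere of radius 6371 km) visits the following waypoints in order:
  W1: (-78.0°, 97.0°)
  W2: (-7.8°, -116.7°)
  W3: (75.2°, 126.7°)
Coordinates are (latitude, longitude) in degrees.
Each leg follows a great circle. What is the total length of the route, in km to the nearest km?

Leg W1→W2: central angle 1.6094 rad, distance 10253.7 km.
Leg W2→W3: central angle 1.8178 rad, distance 11581.4 km.
Total: 10253.7 + 11581.4 ≈ 21835 km.

21835 km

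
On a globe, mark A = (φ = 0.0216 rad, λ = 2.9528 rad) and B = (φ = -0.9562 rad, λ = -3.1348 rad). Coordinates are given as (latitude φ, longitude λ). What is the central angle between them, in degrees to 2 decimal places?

With latitudes φ₁ = 1.238°, φ₂ = -54.786° and longitude difference Δλ = 11.206°:
cos c = sin φ₁ sin φ₂ + cos φ₁ cos φ₂ cos Δλ = (0.0216)(-0.8170) + (0.9998)(0.5766)(0.9809) = 0.54786,
so c = arccos(0.54786) = 0.99100 rad.
So the angular separation is 56.78°.

56.78°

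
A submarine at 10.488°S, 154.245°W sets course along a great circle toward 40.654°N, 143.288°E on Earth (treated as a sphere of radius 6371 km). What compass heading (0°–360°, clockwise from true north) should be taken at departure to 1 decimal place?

316.3°

With φ₁ = -0.1831, φ₂ = 0.7095, Δλ = -1.0903 rad, the forward-azimuth formula gives
θ = atan2( sin Δλ cos φ₂ , cos φ₁ sin φ₂ − sin φ₁ cos φ₂ cos Δλ ) = atan2(-0.6727, 0.7044) = -43.68°.
Adding 360° brings this into [0°, 360°): 316.3°.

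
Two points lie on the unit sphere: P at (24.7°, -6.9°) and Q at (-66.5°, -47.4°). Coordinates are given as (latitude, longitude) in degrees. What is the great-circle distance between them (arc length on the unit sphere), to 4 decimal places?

Let φ₁ = 0.4311 rad, φ₂ = -1.1606 rad, and Δλ = -0.7069 rad.
cos c = sin φ₁ sin φ₂ + cos φ₁ cos φ₂ cos Δλ = (0.4179)(-0.9171) + (0.9085)(0.3987)(0.7604) = -0.10774,
so c = arccos(-0.10774) = 1.67875 rad.
On the unit sphere the arc length equals the central angle: 1.6787.

1.6787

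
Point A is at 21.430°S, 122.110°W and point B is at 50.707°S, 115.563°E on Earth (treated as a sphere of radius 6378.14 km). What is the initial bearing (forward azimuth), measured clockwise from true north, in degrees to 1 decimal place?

212.4°

Δλ = -122.327° = -2.1350 rad.
y = sin Δλ · cos φ₂ = (-0.8450)(0.6333) = -0.5351
x = cos φ₁ sin φ₂ − sin φ₁ cos φ₂ cos Δλ = (0.9309)(-0.7739) − (-0.3654)(0.6333)(-0.5348) = -0.8441
θ = atan2(y, x) = -147.63°; adding 360° gives 212.4°.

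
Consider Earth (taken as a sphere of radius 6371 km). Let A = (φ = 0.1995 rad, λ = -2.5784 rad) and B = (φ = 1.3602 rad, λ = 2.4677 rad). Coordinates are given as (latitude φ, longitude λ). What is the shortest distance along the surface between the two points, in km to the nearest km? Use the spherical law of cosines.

With latitudes φ₁ = 11.431°, φ₂ = 77.934° and longitude difference Δλ = -70.880°:
cos c = sin φ₁ sin φ₂ + cos φ₁ cos φ₂ cos Δλ = (0.1982)(0.9779) + (0.9802)(0.2090)(0.3276) = 0.26092,
so c = arccos(0.26092) = 1.30683 rad.
Distance = R·c = 6371 × 1.3068 ≈ 8326 km.

8326 km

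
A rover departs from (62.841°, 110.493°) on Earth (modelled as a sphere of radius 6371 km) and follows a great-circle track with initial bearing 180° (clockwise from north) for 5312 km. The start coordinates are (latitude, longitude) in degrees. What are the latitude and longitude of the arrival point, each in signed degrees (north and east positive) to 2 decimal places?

Angular distance δ = d/R = 5312/6371 = 0.83378 rad; initial bearing θ = 3.1416 rad.
sin φ₂ = sin φ₁ cos δ + cos φ₁ sin δ cos θ = (0.8897)(0.6721) + (0.4565)(0.7405)(-1.0000) = 0.2600, so φ₂ = 15.07°.
Δλ = atan2(sin θ sin δ cos φ₁, cos δ − sin φ₁ sin φ₂) = atan2(0.0000, 0.4408) = 0.000°.
λ₂ = 110.493° + 0.000° = 110.49°.

15.07°, 110.49°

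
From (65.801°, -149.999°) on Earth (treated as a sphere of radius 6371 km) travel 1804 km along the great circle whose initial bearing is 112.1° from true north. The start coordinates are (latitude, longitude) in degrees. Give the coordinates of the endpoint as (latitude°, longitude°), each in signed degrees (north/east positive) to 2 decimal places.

56.38°, -122.13°

Angular distance δ = d/R = 1804/6371 = 0.28316 rad; initial bearing θ = 1.9565 rad.
sin φ₂ = sin φ₁ cos δ + cos φ₁ sin δ cos θ = (0.9121)(0.9602) + (0.4099)(0.2794)(-0.3762) = 0.8327, so φ₂ = 56.38°.
Δλ = atan2(sin θ sin δ cos φ₁, cos δ − sin φ₁ sin φ₂) = atan2(0.1061, 0.2006) = 27.873°.
λ₂ = -149.999° + 27.873° = -122.13°.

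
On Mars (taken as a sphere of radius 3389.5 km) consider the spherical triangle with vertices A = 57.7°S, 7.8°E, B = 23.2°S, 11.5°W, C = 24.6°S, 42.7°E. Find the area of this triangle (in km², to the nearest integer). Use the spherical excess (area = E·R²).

Side lengths (central angles): a = 0.8595, b = 0.7222, c = 0.6493 rad; semiperimeter s = 1.1155.
By l'Huilier's theorem, tan(E/4) = √[tan(s/2) tan((s−a)/2) tan((s−b)/2) tan((s−c)/2)], giving spherical excess E = 0.2462 rad.
Area = E·R² = 0.2462 × (3389.5)² ≈ 2828260 km².

2828260 km²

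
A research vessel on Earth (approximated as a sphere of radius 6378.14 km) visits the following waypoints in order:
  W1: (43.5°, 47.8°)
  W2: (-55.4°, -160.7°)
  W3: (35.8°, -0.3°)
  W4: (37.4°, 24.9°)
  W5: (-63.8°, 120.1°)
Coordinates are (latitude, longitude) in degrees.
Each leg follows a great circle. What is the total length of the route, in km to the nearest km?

51199 km

Leg W1→W2: central angle 2.7614 rad, distance 17612.6 km.
Leg W2→W3: central angle 2.7272 rad, distance 17394.6 km.
Leg W3→W4: central angle 0.3531 rad, distance 2252.4 km.
Leg W4→W5: central angle 2.1856 rad, distance 13939.8 km.
Total: 17612.6 + 17394.6 + 2252.4 + 13939.8 ≈ 51199 km.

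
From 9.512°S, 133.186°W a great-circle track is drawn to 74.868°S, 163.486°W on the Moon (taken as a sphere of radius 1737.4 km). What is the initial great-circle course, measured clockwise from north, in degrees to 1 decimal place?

Δλ = -30.300° = -0.5288 rad.
y = sin Δλ · cos φ₂ = (-0.5045)(0.2610) = -0.1317
x = cos φ₁ sin φ₂ − sin φ₁ cos φ₂ cos Δλ = (0.9863)(-0.9653) − (-0.1653)(0.2610)(0.8634) = -0.9148
θ = atan2(y, x) = -171.81°; adding 360° gives 188.2°.

188.2°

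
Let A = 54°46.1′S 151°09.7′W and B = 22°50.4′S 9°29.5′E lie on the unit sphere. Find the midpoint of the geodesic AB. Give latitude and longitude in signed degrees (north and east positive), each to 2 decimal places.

The central angle between A and B is δ = 1.7564 rad.
With f = 0.5, the slerp weights are sin((1−f)δ)/sin δ = 0.7831 and sin(fδ)/sin δ = 0.7831.
Weighted sum of the unit vectors: (0.7831)·(-0.5053,-0.2783,-0.8168) + (0.7831)·(0.9090,0.1520,-0.3882) = (0.3161, -0.0989, -0.9436).
Converting back: φ = atan2(z, √(x²+y²)) = -70.66°, λ = atan2(y, x) = -17.37°.

-70.66°, -17.37°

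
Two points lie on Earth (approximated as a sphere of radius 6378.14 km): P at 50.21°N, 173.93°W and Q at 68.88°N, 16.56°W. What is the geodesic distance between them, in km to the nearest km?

6650 km

With latitudes φ₁ = 50.210°, φ₂ = 68.880° and longitude difference Δλ = 157.370°:
cos c = sin φ₁ sin φ₂ + cos φ₁ cos φ₂ cos Δλ = (0.7684)(0.9328) + (0.6400)(0.3603)(-0.9230) = 0.50394,
so c = arccos(0.50394) = 1.04265 rad.
Distance = R·c = 6378.14 × 1.0426 ≈ 6650 km.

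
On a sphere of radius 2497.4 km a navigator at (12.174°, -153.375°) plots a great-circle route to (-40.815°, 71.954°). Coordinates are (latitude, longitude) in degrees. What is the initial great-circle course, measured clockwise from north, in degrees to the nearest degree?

226°

With φ₁ = 0.2125, φ₂ = -0.7124, Δλ = -2.3505 rad, the forward-azimuth formula gives
θ = atan2( sin Δλ cos φ₂ , cos φ₁ sin φ₂ − sin φ₁ cos φ₂ cos Δλ ) = atan2(-0.5382, -0.5267) = -134.38°.
Adding 360° brings this into [0°, 360°): 226°.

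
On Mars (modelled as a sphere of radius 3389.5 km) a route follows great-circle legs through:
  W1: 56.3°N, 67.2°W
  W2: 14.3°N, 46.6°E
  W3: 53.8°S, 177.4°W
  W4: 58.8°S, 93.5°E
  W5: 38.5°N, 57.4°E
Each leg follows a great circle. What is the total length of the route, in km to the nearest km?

21658 km

Leg W1→W2: central angle 1.5823 rad, distance 5363.1 km.
Leg W2→W3: central angle 2.2281 rad, distance 7552.2 km.
Leg W3→W4: central angle 0.8023 rad, distance 2719.4 km.
Leg W4→W5: central angle 1.7772 rad, distance 6023.7 km.
Total: 5363.1 + 7552.2 + 2719.4 + 6023.7 ≈ 21658 km.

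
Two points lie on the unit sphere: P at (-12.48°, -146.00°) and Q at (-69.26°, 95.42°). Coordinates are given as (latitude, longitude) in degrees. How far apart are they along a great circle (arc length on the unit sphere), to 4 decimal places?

In radians: φ₁ = -0.2178, φ₂ = -1.2088, Δλ = -118.580° = -2.0696 rad.
cos c = sin φ₁ sin φ₂ + cos φ₁ cos φ₂ cos Δλ = (-0.2161)(-0.9352) + (0.9764)(0.3541)(-0.4784) = 0.03669,
so c = arccos(0.03669) = 1.53410 rad.
On the unit sphere the arc length equals the central angle: 1.5341.

1.5341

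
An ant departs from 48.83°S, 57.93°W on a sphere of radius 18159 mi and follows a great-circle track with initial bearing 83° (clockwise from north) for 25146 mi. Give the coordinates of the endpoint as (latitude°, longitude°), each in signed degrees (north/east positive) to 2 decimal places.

-3.46°, 19.81°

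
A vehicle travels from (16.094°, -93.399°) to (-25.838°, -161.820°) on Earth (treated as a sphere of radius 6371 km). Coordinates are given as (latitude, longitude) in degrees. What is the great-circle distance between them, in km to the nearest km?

8743 km

Let φ₁ = 0.2809 rad, φ₂ = -0.4510 rad, and Δλ = -1.1942 rad.
cos c = sin φ₁ sin φ₂ + cos φ₁ cos φ₂ cos Δλ = (0.2772)(-0.4358) + (0.9608)(0.9000)(0.3678) = 0.19723,
so c = arccos(0.19723) = 1.37227 rad.
Distance = R·c = 6371 × 1.3723 ≈ 8743 km.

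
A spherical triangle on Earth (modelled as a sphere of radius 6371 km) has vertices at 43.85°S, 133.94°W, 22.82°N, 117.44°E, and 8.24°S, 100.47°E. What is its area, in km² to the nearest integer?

Side lengths (central angles): a = 0.6148, b = 1.8924, c = 2.0725 rad; semiperimeter s = 2.2898.
By l'Huilier's theorem, tan(E/4) = √[tan(s/2) tan((s−a)/2) tan((s−b)/2) tan((s−c)/2)], giving spherical excess E = 0.9113 rad.
Area = E·R² = 0.9113 × (6371)² ≈ 36991054 km².

36991054 km²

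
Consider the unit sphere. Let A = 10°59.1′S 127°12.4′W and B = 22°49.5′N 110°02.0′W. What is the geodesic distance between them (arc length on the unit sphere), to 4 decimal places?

Let φ₁ = -0.1917 rad, φ₂ = 0.3984 rad, and Δλ = 0.2997 rad.
cos c = sin φ₁ sin φ₂ + cos φ₁ cos φ₂ cos Δλ = (-0.1906)(0.3879) + (0.9817)(0.9217)(0.9554) = 0.79055,
so c = arccos(0.79055) = 0.65909 rad.
On the unit sphere the arc length equals the central angle: 0.6591.

0.6591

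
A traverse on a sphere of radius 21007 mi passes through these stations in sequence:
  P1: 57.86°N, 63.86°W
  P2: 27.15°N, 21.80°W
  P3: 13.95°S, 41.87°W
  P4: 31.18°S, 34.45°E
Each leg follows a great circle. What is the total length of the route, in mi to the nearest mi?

Leg P1→P2: central angle 0.7409 rad, distance 15564.7 mi.
Leg P2→P3: central angle 0.7938 rad, distance 16675.9 mi.
Leg P3→P4: central angle 1.2438 rad, distance 26129.0 mi.
Total: 15564.7 + 16675.9 + 26129.0 ≈ 58370 mi.

58370 mi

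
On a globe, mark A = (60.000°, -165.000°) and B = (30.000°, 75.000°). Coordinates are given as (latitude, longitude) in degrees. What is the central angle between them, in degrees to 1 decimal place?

Let φ₁ = 1.0472 rad, φ₂ = 0.5236 rad, and Δλ = -2.0944 rad.
Haversine: a = sin²(Δφ/2) + cos φ₁ cos φ₂ sin²(Δλ/2) = 0.0670 + (0.5000)(0.8660)(0.7500) = 0.39175.
Central angle c = 2·arcsin(√a) = 1.35256 rad.
So the angular separation is 77.5°.

77.5°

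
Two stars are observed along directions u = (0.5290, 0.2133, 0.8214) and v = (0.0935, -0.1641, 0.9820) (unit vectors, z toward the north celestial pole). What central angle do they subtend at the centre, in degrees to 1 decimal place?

u·v = 0.8211; |u| = 1.0000, |v| = 1.0000.
cos θ = (u·v)/(|u||v|) = 0.8211, so θ = 34.8°.

34.8°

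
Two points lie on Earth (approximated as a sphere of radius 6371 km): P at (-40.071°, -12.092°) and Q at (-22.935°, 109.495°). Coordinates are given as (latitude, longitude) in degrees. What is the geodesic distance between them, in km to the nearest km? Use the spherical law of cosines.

With latitudes φ₁ = -40.071°, φ₂ = -22.935° and longitude difference Δλ = 121.587°:
cos c = sin φ₁ sin φ₂ + cos φ₁ cos φ₂ cos Δλ = (-0.6437)(-0.3897) + (0.7652)(0.9209)(-0.5238) = -0.11829,
so c = arccos(-0.11829) = 1.68936 rad.
Distance = R·c = 6371 × 1.6894 ≈ 10763 km.

10763 km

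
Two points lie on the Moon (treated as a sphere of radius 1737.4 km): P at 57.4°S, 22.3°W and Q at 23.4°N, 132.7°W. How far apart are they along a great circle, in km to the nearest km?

3653 km

In radians: φ₁ = -1.0018, φ₂ = 0.4084, Δλ = -110.400° = -1.9268 rad.
cos c = sin φ₁ sin φ₂ + cos φ₁ cos φ₂ cos Δλ = (-0.8425)(0.3971) + (0.5388)(0.9178)(-0.3486) = -0.50693,
so c = arccos(-0.50693) = 2.10242 rad.
Distance = R·c = 1737.4 × 2.1024 ≈ 3653 km.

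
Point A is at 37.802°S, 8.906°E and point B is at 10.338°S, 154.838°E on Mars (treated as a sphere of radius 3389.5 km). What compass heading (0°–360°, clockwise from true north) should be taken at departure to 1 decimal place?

139.3°

With φ₁ = -0.6598, φ₂ = -0.1804, Δλ = 2.5470 rad, the forward-azimuth formula gives
θ = atan2( sin Δλ cos φ₂ , cos φ₁ sin φ₂ − sin φ₁ cos φ₂ cos Δλ ) = atan2(0.5511, -0.6413) = 139.33°.
So the initial bearing is 139.3°.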